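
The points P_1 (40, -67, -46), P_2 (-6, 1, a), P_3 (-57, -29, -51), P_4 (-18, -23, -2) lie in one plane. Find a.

Normal to plane P_1P_3P_4: n = (1892, 4558, -2064); plane equation n·P = -134762.
Requiring n·P_2 = -134762: (-2064)a + (-6794) = -134762.
So a = 62.

62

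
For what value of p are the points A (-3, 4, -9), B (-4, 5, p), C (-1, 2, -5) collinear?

Collinearity requires AB × AC = 0; each component is linear in p.
The x-component gives (2)p + (22) = 0, so p = -11.
The remaining components then also vanish.

-11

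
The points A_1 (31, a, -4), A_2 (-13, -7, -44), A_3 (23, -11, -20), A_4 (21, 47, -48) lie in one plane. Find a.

-35

The points are coplanar iff A_1A_2 · (A_1A_3 × A_1A_4) = 0.
Expanding, this is linear in a: (-960)a + (-33600) = 0.
So a = -35.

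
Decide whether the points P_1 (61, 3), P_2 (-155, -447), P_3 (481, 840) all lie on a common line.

P_1P_2 = (-216, -450), P_1P_3 = (420, 837).
det[P_1P_2; P_1P_3] = (-216)(837) − (-450)(420) = 8208.
The determinant is nonzero, so they are not collinear.

No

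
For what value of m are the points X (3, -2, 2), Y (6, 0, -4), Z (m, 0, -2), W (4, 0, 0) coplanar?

5

Coplanarity ⇔ det[XY; XZ; XW] = 0.
Expanding, this is linear in m: (-8)m + (40) = 0.
So m = 5.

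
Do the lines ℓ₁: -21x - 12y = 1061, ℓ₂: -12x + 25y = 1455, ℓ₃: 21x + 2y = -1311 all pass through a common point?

The three lines meet at one point iff the augmented coefficient matrix [aᵢ bᵢ cᵢ] has rank < 3, i.e. its determinant vanishes.
Here the determinant is -10980.
Nonzero, so no common point exists.

No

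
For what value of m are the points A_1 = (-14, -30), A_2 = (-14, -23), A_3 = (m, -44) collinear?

Collinearity: (A_3 − A_1) must be parallel to (A_2 − A_1) = (0, 7).
Cross-multiplying the components: (m − (-14))·(7) = (-14)·(0).
Solving gives m = -14.

-14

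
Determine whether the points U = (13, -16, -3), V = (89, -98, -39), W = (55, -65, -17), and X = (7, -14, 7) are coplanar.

The four points are coplanar iff the 3×3 determinant with rows UV, UW, UX is zero.
Rows: (76, -82, -36), (42, -49, -14), (-6, 2, 10).
Expanding along the first row: (76)(-462) − (-82)(336) + (-36)(-210) = 0.
Zero determinant ⇒ coplanar.

Yes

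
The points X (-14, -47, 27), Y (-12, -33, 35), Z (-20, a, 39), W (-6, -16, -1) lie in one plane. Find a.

-74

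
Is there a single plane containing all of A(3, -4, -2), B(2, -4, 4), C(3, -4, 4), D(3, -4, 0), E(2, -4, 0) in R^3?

The plane through A, B, C has normal n = AB × AC = (0, 6, 0) and equation n·P = -24.
Checking the remaining points: n·D = -24, n·E = -24.
All equal -24, so all 5 points lie in one plane.

Yes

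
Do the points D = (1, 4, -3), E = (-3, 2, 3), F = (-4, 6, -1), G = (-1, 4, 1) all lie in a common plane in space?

No

A normal to the plane through D, E, F is n = DE × DF = (-16, -22, -18).
The plane has equation n·P = -50. For G: n·G = -90.
-90 ≠ -50, so G is off the plane.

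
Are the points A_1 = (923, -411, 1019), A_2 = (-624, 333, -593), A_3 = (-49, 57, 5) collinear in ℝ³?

A_1A_2 = (-1547, 744, -1612), A_1A_3 = (-972, 468, -1014).
Comparing components 3 and 1: (-1612)(-972) − (-1547)(-1014) = -1794 ≠ 0, so A_1A_2 and A_1A_3 are not parallel and the points are not collinear.

No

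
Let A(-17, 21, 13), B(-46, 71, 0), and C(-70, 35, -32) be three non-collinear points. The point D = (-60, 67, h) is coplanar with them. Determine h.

-14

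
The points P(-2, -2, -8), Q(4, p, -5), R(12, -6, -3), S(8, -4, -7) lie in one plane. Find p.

Coplanarity ⇔ det[PQ; PR; PS] = 0.
Expanding, this is linear in p: (36)p + (144) = 0.
So p = -4.

-4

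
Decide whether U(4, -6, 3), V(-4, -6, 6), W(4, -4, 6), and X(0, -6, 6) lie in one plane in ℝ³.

No

With U as base: UV = (-8, 0, 3), UW = (0, 2, 3), UX = (-4, 0, 3).
UW × UX = (6, -12, 8).
UV · (UW × UX) = -24.
Since -24 ≠ 0, the four points are not coplanar.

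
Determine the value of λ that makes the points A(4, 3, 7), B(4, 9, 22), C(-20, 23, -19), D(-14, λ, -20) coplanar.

Coplanarity ⇔ det[AB; AC; AD] = 0.
Expanding, this is linear in λ: (-360)λ + (5400) = 0.
So λ = 15.

15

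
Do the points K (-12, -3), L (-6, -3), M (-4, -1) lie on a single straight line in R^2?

No

KL = (6, 0), KM = (8, 2).
det[KL; KM] = (6)(2) − (0)(8) = 12.
The determinant is nonzero, so they are not collinear.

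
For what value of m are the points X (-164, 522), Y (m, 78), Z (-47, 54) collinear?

-53

Collinearity: (Y − X) must be parallel to (Z − X) = (117, -468).
Cross-multiplying the components: (m − (-164))·(-468) = (-444)·(117).
Solving gives m = -53.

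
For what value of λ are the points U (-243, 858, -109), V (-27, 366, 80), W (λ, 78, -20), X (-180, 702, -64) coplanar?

22

Coplanarity ⇔ det[UV; UW; UX] = 0.
Expanding, this is linear in λ: (-7344)λ + (161568) = 0.
So λ = 22.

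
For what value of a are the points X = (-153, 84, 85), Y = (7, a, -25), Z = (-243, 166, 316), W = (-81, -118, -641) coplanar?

14

Normal to plane XZW: n = (-12870, -48708, 12276); plane equation n·P = -1078902.
Requiring n·Y = -1078902: (-48708)a + (-396990) = -1078902.
So a = 14.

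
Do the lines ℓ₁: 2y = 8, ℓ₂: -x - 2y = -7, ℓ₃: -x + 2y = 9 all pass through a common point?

Intersecting ℓ₁ and ℓ₂: solving the 2×2 system gives (x, y) = (-1, 4).
Substitute into ℓ₃: (-1)(-1) + (2)(4) = 9.
This equals 9, so (-1, 4) lies on all three lines and they are concurrent.

Yes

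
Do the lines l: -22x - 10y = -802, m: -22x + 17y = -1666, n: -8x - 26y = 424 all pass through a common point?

Lines aᵢx + bᵢy = cᵢ with pairwise distinct directions are concurrent exactly when det[aᵢ bᵢ cᵢ] = 0.
Here the determinant is 0.
It vanishes, so the lines are concurrent at (51, -32).

Yes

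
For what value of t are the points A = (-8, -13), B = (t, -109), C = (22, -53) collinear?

The three points are collinear iff det[AB; AC] = 0.
This determinant is linear in t: (-40)t + (2560) = 0, so t = 64.

64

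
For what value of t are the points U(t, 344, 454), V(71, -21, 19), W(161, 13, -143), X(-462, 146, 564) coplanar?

-544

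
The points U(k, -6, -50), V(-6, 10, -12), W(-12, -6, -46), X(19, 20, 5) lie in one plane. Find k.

Coplanarity ⇔ det[UV; UW; UX] = 0.
Expanding, this is linear in k: (-68)k + (544) = 0.
So k = 8.

8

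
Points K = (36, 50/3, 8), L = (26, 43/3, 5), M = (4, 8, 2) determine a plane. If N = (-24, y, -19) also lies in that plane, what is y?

17/3

Coplanarity requires KL · (KM × KN) = 0.
KL = (-10, -7/3, -3), KM = (-32, -26/3, -6); the triple product is linear in y with coefficient 36 and constant term -204.
Setting it to zero: y = 17/3.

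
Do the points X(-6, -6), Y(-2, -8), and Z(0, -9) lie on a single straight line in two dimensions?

XY = (4, -2), XZ = (6, -3).
Twice the signed area of △XYZ is (4)(-3) − (-2)(6) = 0.
The triangle is degenerate (zero area), so the points are collinear.

Yes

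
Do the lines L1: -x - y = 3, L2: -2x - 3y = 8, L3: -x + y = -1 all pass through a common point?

Intersecting L1 and L2: solving the 2×2 system gives (x, y) = (-1, -2).
Substitute into L3: (-1)(-1) + (1)(-2) = -1.
This equals -1, so (-1, -2) lies on all three lines and they are concurrent.

Yes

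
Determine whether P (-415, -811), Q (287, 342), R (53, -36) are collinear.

No

PQ = (702, 1153), PR = (468, 775).
If collinear, PR would be a scalar multiple of PQ. But (702)·(775) ≠ (1153)·(468) (difference 4446), so they are not parallel; the points are not collinear.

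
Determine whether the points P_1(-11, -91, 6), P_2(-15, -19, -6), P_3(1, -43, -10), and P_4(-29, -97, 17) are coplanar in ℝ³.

Yes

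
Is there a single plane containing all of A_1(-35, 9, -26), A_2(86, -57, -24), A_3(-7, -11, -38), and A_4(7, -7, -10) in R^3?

No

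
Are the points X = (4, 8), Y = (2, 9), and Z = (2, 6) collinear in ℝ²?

No

XY = (-2, 1), XZ = (-2, -2).
If collinear, XZ would be a scalar multiple of XY. But (-2)·(-2) ≠ (1)·(-2) (difference 6), so they are not parallel; the points are not collinear.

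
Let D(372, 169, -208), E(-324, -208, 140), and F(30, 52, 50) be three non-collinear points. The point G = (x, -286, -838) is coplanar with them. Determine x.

414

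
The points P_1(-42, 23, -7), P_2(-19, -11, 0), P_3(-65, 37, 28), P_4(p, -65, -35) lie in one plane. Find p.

34

Normal to plane P_1P_2P_3: n = (-1288, -966, -460); plane equation n·P = 35098.
Requiring n·P_4 = 35098: (-1288)p + (78890) = 35098.
So p = 34.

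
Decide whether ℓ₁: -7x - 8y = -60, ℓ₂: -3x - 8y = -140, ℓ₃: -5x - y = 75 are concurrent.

Yes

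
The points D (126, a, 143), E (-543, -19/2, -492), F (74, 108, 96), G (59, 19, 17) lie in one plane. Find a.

229/2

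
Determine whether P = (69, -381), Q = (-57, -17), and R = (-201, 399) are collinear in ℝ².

Yes

PQ = (-126, 364), PR = (-270, 780).
Twice the signed area of △PQR is (-126)(780) − (364)(-270) = 0.
The triangle is degenerate (zero area), so the points are collinear.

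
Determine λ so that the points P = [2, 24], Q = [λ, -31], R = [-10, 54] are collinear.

24

The three points are collinear iff det[PQ; PR] = 0.
This determinant is linear in λ: (30)λ + (-720) = 0, so λ = 24.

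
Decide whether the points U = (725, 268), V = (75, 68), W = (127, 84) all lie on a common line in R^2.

UV = (-650, -200), UW = (-598, -184).
det[UV; UW] = (-650)(-184) − (-200)(-598) = 0.
The determinant is zero, so the points are collinear.

Yes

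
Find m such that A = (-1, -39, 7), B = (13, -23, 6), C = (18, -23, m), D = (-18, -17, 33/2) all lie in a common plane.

Normal to plane ABD: n = (174, -116, 580); plane equation n·P = 8410.
Requiring n·C = 8410: (580)m + (5800) = 8410.
So m = 9/2.

9/2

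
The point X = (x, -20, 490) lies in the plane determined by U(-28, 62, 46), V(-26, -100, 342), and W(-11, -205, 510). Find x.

Coplanarity requires UV · (UW × UX) = 0.
UV = (2, -162, 296), UW = (17, -267, 464); the triple product is linear in x with coefficient 3864 and constant term 757344.
Setting it to zero: x = -196.

-196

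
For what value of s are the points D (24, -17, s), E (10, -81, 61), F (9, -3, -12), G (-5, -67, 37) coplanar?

The points are coplanar iff DE · (DF × DG) = 0.
Expanding, this is linear in s: (-1156)s + (13872) = 0.
So s = 12.

12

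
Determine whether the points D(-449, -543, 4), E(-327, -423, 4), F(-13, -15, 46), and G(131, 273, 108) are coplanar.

Yes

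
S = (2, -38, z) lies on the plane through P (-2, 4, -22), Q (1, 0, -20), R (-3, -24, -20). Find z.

-16

A normal to the plane is n = PQ × PR = (48, -8, -88).
S lies in the plane iff n · PS = 0.
This gives (-88)z + (-1408) = 0, so z = -16.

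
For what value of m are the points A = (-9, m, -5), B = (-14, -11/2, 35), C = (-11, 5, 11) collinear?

Collinearity requires AB × AC = 0; each component is linear in m.
The x-component gives (24)m + (-288) = 0, so m = 12.
The remaining components then also vanish.

12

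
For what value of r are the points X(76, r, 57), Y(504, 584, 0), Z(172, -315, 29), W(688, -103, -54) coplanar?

38

The points are coplanar iff XY · (XZ × XW) = 0.
Expanding, this is linear in r: (12592)r + (-478496) = 0.
So r = 38.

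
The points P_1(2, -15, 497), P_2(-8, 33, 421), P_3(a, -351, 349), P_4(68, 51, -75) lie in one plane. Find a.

188

The points are coplanar iff P_1P_2 · (P_1P_3 × P_1P_4) = 0.
Expanding, this is linear in a: (22440)a + (-4218720) = 0.
So a = 188.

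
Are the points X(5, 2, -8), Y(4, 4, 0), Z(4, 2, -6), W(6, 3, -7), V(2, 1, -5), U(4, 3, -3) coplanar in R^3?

The plane through X, Y, Z has normal n = XY × XZ = (4, -6, 2) and equation n·P = -8.
Checking the remaining points: n·W = -8, n·V = -8, n·U = -8.
All equal -8, so all 6 points lie in one plane.

Yes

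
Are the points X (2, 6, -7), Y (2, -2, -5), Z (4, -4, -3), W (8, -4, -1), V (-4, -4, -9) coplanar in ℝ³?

The plane through X, Y, Z has normal n = XY × XZ = (-12, 4, 16) and equation n·P = -112.
Checking the remaining points: n·W = -128, n·V = -112.
Since n·W = -128 ≠ -112, W is off the plane and the points are not all coplanar.

No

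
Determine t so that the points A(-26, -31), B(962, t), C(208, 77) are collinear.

425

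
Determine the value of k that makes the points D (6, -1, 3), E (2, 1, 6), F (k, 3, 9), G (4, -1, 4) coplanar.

Normal to plane DEG: n = (2, -2, 4); plane equation n·P = 26.
Requiring n·F = 26: (2)k + (30) = 26.
So k = -2.

-2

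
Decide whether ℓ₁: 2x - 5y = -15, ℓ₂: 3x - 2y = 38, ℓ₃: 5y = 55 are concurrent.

The three lines meet at one point iff the augmented coefficient matrix [aᵢ bᵢ cᵢ] has rank < 3, i.e. its determinant vanishes.
Here the determinant is 0.
It vanishes, so the lines are concurrent at (20, 11).

Yes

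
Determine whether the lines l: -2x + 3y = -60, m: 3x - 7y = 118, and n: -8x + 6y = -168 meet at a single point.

No

Intersecting l and m: solving the 2×2 system gives (x, y) = (66/5, -56/5).
Substitute into n: (-8)(66/5) + (6)(-56/5) = -864/5.
But n requires -168 ≠ -864/5, so the three lines have no common point.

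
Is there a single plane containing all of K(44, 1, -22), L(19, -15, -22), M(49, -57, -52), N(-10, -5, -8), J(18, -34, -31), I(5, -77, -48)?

Yes

The plane through K, L, M has normal n = KL × KM = (480, -750, 1530) and equation n·P = -13290.
Checking the remaining points: n·N = -13290, n·J = -13290, n·I = -13290.
All equal -13290, so all 6 points lie in one plane.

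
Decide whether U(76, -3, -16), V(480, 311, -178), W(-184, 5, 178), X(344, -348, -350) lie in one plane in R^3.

No

The four points are coplanar iff the 3×3 determinant with rows UV, UW, UX is zero.
Rows: (404, 314, -162), (-260, 8, 194), (268, -345, -334).
Expanding along the first row: (404)(64258) − (314)(34848) + (-162)(87556) = 833888.
Nonzero ⇒ not coplanar.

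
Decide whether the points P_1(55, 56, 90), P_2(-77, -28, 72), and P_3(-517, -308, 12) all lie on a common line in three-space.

Yes

P_1P_2 = (-132, -84, -18), P_1P_3 = (-572, -364, -78).
Each component of P_1P_3 is 13/3 times the corresponding component of P_1P_2, so P_1P_3 = 13/3·P_1P_2 and the points are collinear.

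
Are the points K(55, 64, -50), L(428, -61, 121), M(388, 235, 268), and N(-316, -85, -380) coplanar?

Yes

A normal to the plane through K, L, M is n = KL × KM = (-68991, -61671, 105408).
The plane has equation n·P = -13011849. For N: n·N = -13011849.
Equal, so N lies in the plane and all four are coplanar.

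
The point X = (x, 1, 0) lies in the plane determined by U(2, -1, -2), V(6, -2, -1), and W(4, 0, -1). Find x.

6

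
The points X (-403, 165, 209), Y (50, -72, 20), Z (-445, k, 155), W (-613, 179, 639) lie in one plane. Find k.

207

Coplanarity ⇔ det[XY; XZ; XW] = 0.
Expanding, this is linear in k: (155100)k + (-32105700) = 0.
So k = 207.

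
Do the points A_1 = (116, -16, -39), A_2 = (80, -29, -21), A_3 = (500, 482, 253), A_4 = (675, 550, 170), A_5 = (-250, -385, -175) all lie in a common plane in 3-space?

No

The plane through A_1, A_2, A_3 has normal n = A_1A_2 × A_1A_3 = (-12760, 17424, -12936) and equation n·P = -1254440.
Checking the remaining points: n·A_4 = -1228920, n·A_5 = -1254440.
Since n·A_4 = -1228920 ≠ -1254440, A_4 is off the plane and the points are not all coplanar.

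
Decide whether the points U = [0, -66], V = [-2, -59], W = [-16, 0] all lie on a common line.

No

UV = (-2, 7), UW = (-16, 66).
If collinear, UW would be a scalar multiple of UV. But (-2)·(66) ≠ (7)·(-16) (difference -20), so they are not parallel; the points are not collinear.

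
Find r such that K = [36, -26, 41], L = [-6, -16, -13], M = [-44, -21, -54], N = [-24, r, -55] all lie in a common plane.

Coplanarity ⇔ det[KL; KM; KN] = 0.
Expanding, this is linear in r: (330)r + (-7260) = 0.
So r = 22.

22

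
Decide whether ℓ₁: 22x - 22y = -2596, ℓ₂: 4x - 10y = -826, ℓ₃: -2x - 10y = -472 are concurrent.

Yes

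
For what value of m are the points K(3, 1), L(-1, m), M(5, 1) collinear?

1

The three points are collinear iff det[KL; KM] = 0.
This determinant is linear in m: (-2)m + (2) = 0, so m = 1.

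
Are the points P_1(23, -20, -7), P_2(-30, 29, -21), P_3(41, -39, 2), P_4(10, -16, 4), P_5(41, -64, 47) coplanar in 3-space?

Yes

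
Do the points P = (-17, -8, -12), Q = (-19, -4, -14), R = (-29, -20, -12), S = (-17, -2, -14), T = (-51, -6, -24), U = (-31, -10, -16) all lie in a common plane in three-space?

The plane through P, Q, R has normal n = PQ × PR = (-24, 24, 72) and equation n·X = -648.
Checking the remaining points: n·S = -648, n·T = -648, n·U = -648.
All equal -648, so all 6 points lie in one plane.

Yes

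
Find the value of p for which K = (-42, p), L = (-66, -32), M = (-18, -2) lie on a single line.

Collinearity: (K − L) must be parallel to (M − L) = (48, 30).
Cross-multiplying the components: (p − (-32))·(48) = (24)·(30).
Solving gives p = -17.

-17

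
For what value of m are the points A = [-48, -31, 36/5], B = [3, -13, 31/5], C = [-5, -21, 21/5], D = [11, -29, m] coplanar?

-9/5

The points are coplanar iff AB · (AC × AD) = 0.
Expanding, this is linear in m: (-264)m + (-2376/5) = 0.
So m = -9/5.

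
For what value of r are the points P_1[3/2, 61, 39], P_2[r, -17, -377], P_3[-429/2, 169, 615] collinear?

315/2

Direction P_1P_3 = (-216, 108, 576). From the y-coordinate of P_2, the parameter along the line is τ = (-17 − 61)/108 = -13/18.
Then r = 3/2 + (-13/18)·(-216) = 315/2.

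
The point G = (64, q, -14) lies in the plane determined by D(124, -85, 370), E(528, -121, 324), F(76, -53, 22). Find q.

Coplanarity requires DE · (DF × DG) = 0.
DE = (404, -36, -46), DF = (-48, 32, -348); the triple product is linear in q with coefficient 142800 and constant term 6997200.
Setting it to zero: q = -49.

-49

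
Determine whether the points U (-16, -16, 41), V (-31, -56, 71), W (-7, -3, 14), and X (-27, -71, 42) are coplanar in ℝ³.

Yes

The four points are coplanar iff the 3×3 determinant with rows UV, UW, UX is zero.
Rows: (-15, -40, 30), (9, 13, -27), (-11, -55, 1).
Expanding along the first row: (-15)(-1472) − (-40)(-288) + (30)(-352) = 0.
Zero determinant ⇒ coplanar.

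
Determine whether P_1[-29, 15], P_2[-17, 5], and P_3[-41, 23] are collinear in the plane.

No

P_1P_2 = (12, -10), P_1P_3 = (-12, 8).
det[P_1P_2; P_1P_3] = (12)(8) − (-10)(-12) = -24.
The determinant is nonzero, so they are not collinear.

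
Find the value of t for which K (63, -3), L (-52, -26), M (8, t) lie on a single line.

-14

Collinearity: (M − K) must be parallel to (L − K) = (-115, -23).
Cross-multiplying the components: (t − (-3))·(-115) = (-55)·(-23).
Solving gives t = -14.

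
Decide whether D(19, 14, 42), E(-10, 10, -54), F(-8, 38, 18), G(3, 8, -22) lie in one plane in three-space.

The four points are coplanar iff the 3×3 determinant with rows DE, DF, DG is zero.
Rows: (-29, -4, -96), (-27, 24, -24), (-16, -6, -64).
Expanding along the first row: (-29)(-1680) − (-4)(1344) + (-96)(546) = 1680.
Nonzero ⇒ not coplanar.

No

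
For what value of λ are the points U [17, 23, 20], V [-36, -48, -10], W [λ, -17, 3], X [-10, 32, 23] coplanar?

-17

Coplanarity ⇔ det[UV; UW; UX] = 0.
Expanding, this is linear in λ: (-57)λ + (-969) = 0.
So λ = -17.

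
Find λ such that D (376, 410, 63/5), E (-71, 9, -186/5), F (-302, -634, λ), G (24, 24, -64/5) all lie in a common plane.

114/5

The points are coplanar iff DE · (DF × DG) = 0.
Expanding, this is linear in λ: (-31390)λ + (715692) = 0.
So λ = 114/5.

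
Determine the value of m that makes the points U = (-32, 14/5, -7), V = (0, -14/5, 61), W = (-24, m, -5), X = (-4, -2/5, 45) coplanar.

Normal to plane UVX: n = (-368/5, 240, 272/5); plane equation n·P = 13232/5.
Requiring n·W = 13232/5: (240)m + (7472/5) = 13232/5.
So m = 24/5.

24/5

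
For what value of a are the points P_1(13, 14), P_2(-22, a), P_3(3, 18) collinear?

Collinearity: (P_2 − P_1) must be parallel to (P_3 − P_1) = (-10, 4).
Cross-multiplying the components: (a − 14)·(-10) = (-35)·(4).
Solving gives a = 28.

28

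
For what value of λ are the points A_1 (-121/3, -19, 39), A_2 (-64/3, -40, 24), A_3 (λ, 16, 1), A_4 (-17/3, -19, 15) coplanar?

Normal to plane A_1A_2A_4: n = (504, -64, 728); plane equation n·P = 9280.
Requiring n·A_3 = 9280: (504)λ + (-296) = 9280.
So λ = 19.

19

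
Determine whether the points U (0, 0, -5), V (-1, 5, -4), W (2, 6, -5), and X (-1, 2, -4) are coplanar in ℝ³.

With U as base: UV = (-1, 5, 1), UW = (2, 6, 0), UX = (-1, 2, 1).
UW × UX = (6, -2, 10).
UV · (UW × UX) = -6.
Since -6 ≠ 0, the four points are not coplanar.

No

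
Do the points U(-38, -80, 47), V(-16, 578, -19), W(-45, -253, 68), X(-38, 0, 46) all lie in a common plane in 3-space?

No

A normal to the plane through U, V, W is n = UV × UW = (2400, 0, 800).
The plane has equation n·P = -53600. For X: n·X = -54400.
-54400 ≠ -53600, so X is off the plane.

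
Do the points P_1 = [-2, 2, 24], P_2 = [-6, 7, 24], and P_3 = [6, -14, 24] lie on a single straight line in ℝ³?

P_1P_2 = (-4, 5, 0), P_1P_3 = (8, -16, 0).
Comparing components 1 and 2: (-4)(-16) − (5)(8) = 24 ≠ 0, so P_1P_2 and P_1P_3 are not parallel and the points are not collinear.

No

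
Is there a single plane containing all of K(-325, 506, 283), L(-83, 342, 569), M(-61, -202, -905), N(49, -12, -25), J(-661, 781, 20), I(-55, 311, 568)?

The plane through K, L, M has normal n = KL × KM = (397320, 363000, -128040) and equation n·P = 18313680.
Checking the remaining points: n·N = 18313680, n·J = 18313680, n·I = 18313680.
All equal 18313680, so all 6 points lie in one plane.

Yes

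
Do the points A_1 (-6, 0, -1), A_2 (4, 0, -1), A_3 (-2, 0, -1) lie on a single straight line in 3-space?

A_1A_2 = (10, 0, 0), A_1A_3 = (4, 0, 0).
Each component of A_1A_3 is 2/5 times the corresponding component of A_1A_2, so A_1A_3 = 2/5·A_1A_2 and the points are collinear.

Yes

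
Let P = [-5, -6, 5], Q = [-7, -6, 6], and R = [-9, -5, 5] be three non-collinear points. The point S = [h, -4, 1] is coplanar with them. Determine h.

-5

A normal to the plane is n = PQ × PR = (-1, -4, -2).
S lies in the plane iff n · PS = 0.
This gives (-1)h + (-5) = 0, so h = -5.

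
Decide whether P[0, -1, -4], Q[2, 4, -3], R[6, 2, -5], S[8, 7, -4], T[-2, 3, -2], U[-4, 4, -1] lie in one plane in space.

The plane through P, Q, R has normal n = PQ × PR = (-8, 8, -24) and equation n·X = 88.
Checking the remaining points: n·S = 88, n·T = 88, n·U = 88.
All equal 88, so all 6 points lie in one plane.

Yes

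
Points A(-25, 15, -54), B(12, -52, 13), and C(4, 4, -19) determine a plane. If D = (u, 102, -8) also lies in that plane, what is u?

54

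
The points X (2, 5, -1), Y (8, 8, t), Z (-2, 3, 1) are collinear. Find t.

-4

Direction XZ = (-4, -2, 2). From the x-coordinate of Y, the parameter along the line is τ = (8 − 2)/(-4) = -3/2.
Then t = (-1) + (-3/2)·(2) = -4.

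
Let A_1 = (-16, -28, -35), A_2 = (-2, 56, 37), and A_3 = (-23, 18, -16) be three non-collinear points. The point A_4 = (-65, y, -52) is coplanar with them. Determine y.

54

The plane through A_1, A_2, A_3 has equation −1716x − 770y + 1232z = 5896.
Substituting A_4: (-770)y + (47476) = 5896, so y = 54.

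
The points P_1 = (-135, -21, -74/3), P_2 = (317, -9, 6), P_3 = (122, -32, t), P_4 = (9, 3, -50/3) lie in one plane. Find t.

Normal to plane P_1P_2P_4: n = (-640, 800, 9120); plane equation n·P = -155360.
Requiring n·P_3 = -155360: (9120)t + (-103680) = -155360.
So t = -17/3.

-17/3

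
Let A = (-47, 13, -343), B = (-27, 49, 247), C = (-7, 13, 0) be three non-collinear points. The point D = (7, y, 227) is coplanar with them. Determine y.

Coplanarity requires AB · (AC × AD) = 0.
AB = (20, 36, 590), AC = (40, 0, 343); the triple product is linear in y with coefficient 16740 and constant term -371628.
Setting it to zero: y = 111/5.

111/5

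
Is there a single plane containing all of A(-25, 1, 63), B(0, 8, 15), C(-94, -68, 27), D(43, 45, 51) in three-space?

A normal to the plane through A, B, C is n = AB × AC = (-3564, 4212, -1242).
The plane has equation n·P = 15066. For D: n·D = -27054.
-27054 ≠ 15066, so D is off the plane.

No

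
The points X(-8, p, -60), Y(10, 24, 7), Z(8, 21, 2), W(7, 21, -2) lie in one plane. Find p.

Coplanarity ⇔ det[XY; XZ; XW] = 0.
Expanding, this is linear in p: (3)p + (-57) = 0.
So p = 19.

19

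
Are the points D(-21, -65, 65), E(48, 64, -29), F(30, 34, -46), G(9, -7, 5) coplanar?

No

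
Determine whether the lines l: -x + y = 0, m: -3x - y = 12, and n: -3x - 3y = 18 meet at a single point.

Yes

Lines aᵢx + bᵢy = cᵢ with pairwise distinct directions are concurrent exactly when det[aᵢ bᵢ cᵢ] = 0.
Here the determinant is 0.
It vanishes, so the lines are concurrent at (-3, -3).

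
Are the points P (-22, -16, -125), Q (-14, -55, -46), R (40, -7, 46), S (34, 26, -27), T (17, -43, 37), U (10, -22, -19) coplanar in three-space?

No

The plane through P, Q, R has normal n = PQ × PR = (-7380, 3530, 2490) and equation n·X = -205370.
Checking the remaining points: n·S = -226370, n·T = -185120, n·U = -198770.
Since n·S = -226370 ≠ -205370, S is off the plane and the points are not all coplanar.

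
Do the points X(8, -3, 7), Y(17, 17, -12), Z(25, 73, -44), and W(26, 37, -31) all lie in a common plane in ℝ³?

A normal to the plane through X, Y, Z is n = XY × XZ = (424, 136, 344).
The plane has equation n·P = 5392. For W: n·W = 5392.
Equal, so W lies in the plane and all four are coplanar.

Yes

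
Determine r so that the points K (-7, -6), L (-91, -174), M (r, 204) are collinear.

98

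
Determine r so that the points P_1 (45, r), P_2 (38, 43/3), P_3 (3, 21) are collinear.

The three points are collinear iff det[P_1P_2; P_1P_3] = 0.
This determinant is linear in r: (-35)r + (455) = 0, so r = 13.

13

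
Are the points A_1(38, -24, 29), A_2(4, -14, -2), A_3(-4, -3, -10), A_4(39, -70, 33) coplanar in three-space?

With A_1 as base: A_1A_2 = (-34, 10, -31), A_1A_3 = (-42, 21, -39), A_1A_4 = (1, -46, 4).
A_1A_3 × A_1A_4 = (-1710, 129, 1911).
A_1A_2 · (A_1A_3 × A_1A_4) = 189.
Since 189 ≠ 0, the four points are not coplanar.

No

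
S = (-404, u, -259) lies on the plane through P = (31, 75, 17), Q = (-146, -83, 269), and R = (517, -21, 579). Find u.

65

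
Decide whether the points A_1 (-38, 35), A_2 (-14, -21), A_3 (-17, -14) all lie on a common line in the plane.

A_1A_2 = (24, -56), A_1A_3 = (21, -49).
Twice the signed area of △A_1A_2A_3 is (24)(-49) − (-56)(21) = 0.
The triangle is degenerate (zero area), so the points are collinear.

Yes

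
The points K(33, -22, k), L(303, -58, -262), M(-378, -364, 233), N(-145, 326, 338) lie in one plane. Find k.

8

Coplanarity ⇔ det[KL; KM; KN] = 0.
Expanding, this is linear in k: (398592)k + (-3188736) = 0.
So k = 8.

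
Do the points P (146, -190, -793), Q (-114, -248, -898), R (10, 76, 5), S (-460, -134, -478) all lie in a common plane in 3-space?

With P as base: PQ = (-260, -58, -105), PR = (-136, 266, 798), PS = (-606, 56, 315).
PR × PS = (39102, -440748, 153580).
PQ · (PR × PS) = -729036.
Since -729036 ≠ 0, the four points are not coplanar.

No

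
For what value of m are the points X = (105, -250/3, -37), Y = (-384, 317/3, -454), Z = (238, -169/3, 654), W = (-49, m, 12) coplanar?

Coplanarity ⇔ det[XY; XZ; XW] = 0.
Expanding, this is linear in m: (282438)m + (-188292) = 0.
So m = 2/3.

2/3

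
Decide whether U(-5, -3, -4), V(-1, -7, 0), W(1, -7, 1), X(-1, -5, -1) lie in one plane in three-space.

Yes

With U as base: UV = (4, -4, 4), UW = (6, -4, 5), UX = (4, -2, 3).
UW × UX = (-2, 2, 4).
UV · (UW × UX) = 0.
The scalar triple product vanishes, so the four points are coplanar.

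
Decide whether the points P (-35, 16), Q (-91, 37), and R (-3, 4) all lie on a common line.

Yes

PQ = (-56, 21), PR = (32, -12).
det[PQ; PR] = (-56)(-12) − (21)(32) = 0.
The determinant is zero, so the points are collinear.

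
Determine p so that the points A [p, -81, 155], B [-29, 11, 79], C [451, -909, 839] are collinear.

Collinearity requires AB × AC = 0; each component is linear in p.
The y-component gives (760)p + (-14440) = 0, so p = 19.
The remaining components then also vanish.

19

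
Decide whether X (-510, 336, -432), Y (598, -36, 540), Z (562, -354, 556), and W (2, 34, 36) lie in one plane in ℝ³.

The four points are coplanar iff the 3×3 determinant with rows XY, XZ, XW is zero.
Rows: (1108, -372, 972), (1072, -690, 988), (512, -302, 468).
Expanding along the first row: (1108)(-24544) − (-372)(-4160) + (972)(29536) = -33280.
Nonzero ⇒ not coplanar.

No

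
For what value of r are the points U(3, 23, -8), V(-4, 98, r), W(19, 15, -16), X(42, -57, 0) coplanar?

Normal to plane UWX: n = (-704, -440, -968); plane equation n·P = -4488.
Requiring n·V = -4488: (-968)r + (-40304) = -4488.
So r = -37.

-37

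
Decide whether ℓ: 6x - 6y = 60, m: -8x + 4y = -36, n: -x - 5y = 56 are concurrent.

Yes

Intersecting ℓ and m: solving the 2×2 system gives (x, y) = (-1, -11).
Substitute into n: (-1)(-1) + (-5)(-11) = 56.
This equals 56, so (-1, -11) lies on all three lines and they are concurrent.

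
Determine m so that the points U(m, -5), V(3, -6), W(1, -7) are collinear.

5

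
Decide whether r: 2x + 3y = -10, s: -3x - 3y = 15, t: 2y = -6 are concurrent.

The three lines meet at one point iff the augmented coefficient matrix [aᵢ bᵢ cᵢ] has rank < 3, i.e. its determinant vanishes.
Here the determinant is -18.
Nonzero, so no common point exists.

No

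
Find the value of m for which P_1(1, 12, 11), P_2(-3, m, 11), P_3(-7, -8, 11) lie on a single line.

2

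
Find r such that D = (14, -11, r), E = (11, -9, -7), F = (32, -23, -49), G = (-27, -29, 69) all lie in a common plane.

The points are coplanar iff DE · (DF × DG) = 0.
Expanding, this is linear in r: (952)r + (12376) = 0.
So r = -13.

-13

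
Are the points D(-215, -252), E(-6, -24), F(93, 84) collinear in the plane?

Yes

DE = (209, 228), DF = (308, 336).
Twice the signed area of △DEF is (209)(336) − (228)(308) = 0.
The triangle is degenerate (zero area), so the points are collinear.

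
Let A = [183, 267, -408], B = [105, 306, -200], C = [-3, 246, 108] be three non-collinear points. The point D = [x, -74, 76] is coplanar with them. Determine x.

29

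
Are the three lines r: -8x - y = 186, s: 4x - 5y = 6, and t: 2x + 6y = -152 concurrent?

No

The three lines meet at one point iff the augmented coefficient matrix [aᵢ bᵢ cᵢ] has rank < 3, i.e. its determinant vanishes.
Here the determinant is -88.
Nonzero, so no common point exists.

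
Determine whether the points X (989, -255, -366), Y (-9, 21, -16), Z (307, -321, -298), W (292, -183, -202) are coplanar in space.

No

A normal to the plane through X, Y, Z is n = XY × XZ = (41868, -170836, 254100).
The plane has equation n·P = -8029968. For W: n·W = -7839756.
-7839756 ≠ -8029968, so W is off the plane.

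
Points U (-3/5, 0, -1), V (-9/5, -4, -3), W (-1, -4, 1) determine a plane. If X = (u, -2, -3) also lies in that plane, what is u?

A normal to the plane is n = UV × UW = (-16, 16/5, 16/5).
X lies in the plane iff n · UX = 0.
This gives (-16)u + (-112/5) = 0, so u = -7/5.

-7/5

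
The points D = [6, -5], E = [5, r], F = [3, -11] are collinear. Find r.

-7

Collinearity: (E − D) must be parallel to (F − D) = (-3, -6).
Cross-multiplying the components: (r − (-5))·(-3) = (-1)·(-6).
Solving gives r = -7.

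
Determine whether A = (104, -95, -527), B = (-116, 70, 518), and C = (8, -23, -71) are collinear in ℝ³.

Yes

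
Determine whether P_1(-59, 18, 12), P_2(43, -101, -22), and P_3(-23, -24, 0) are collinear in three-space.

P_1P_2 = (102, -119, -34), P_1P_3 = (36, -42, -12).
Each component of P_1P_3 is 6/17 times the corresponding component of P_1P_2, so P_1P_3 = 6/17·P_1P_2 and the points are collinear.

Yes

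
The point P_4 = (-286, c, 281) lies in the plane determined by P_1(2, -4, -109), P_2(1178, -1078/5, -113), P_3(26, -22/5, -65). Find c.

Coplanarity requires P_1P_2 · (P_1P_3 × P_1P_4) = 0.
P_1P_2 = (1176, -1058/5, -4), P_1P_3 = (24, -2/5, 44); the triple product is linear in c with coefficient -51840 and constant term 4271616.
Setting it to zero: c = 412/5.

412/5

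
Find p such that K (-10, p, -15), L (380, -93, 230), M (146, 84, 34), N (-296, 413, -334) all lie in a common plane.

Coplanarity ⇔ det[KL; KM; KN] = 0.
Expanding, this is linear in p: (-520)p + (3120) = 0.
So p = 6.

6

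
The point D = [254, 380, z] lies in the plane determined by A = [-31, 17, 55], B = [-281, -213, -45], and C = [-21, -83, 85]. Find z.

Coplanarity requires AB · (AC × AD) = 0.
AB = (-250, -230, -100), AC = (10, -100, 30); the triple product is linear in z with coefficient 27300 and constant term -3958500.
Setting it to zero: z = 145.

145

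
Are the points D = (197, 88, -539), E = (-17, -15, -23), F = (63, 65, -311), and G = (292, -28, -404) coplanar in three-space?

No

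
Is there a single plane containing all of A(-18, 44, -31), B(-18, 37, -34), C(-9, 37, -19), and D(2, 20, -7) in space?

The four points are coplanar iff the 3×3 determinant with rows AB, AC, AD is zero.
Rows: (0, -7, -3), (9, -7, 12), (20, -24, 24).
Expanding along the first row: (0)(120) − (-7)(-24) + (-3)(-76) = 60.
Nonzero ⇒ not coplanar.

No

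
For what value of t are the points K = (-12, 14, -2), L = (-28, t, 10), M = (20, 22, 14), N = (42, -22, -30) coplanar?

28

Normal to plane KMN: n = (352, 1760, -1584); plane equation n·P = 23584.
Requiring n·L = 23584: (1760)t + (-25696) = 23584.
So t = 28.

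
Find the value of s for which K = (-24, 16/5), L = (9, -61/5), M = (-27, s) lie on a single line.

Collinearity: (M − K) must be parallel to (L − K) = (33, -77/5).
Cross-multiplying the components: (s − 16/5)·(33) = (-3)·(-77/5).
Solving gives s = 23/5.

23/5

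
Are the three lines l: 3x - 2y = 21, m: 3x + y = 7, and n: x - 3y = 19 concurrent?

Intersecting l and m: solving the 2×2 system gives (x, y) = (35/9, -14/3).
Substitute into n: (1)(35/9) + (-3)(-14/3) = 161/9.
But n requires 19 ≠ 161/9, so the three lines have no common point.

No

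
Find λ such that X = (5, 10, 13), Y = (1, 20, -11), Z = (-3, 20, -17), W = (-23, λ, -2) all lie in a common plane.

-5

The points are coplanar iff XY · (XZ × XW) = 0.
Expanding, this is linear in λ: (72)λ + (360) = 0.
So λ = -5.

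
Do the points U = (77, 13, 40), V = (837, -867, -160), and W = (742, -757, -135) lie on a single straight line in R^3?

Yes

UV = (760, -880, -200), UW = (665, -770, -175).
Each component of UW is 7/8 times the corresponding component of UV, so UW = 7/8·UV and the points are collinear.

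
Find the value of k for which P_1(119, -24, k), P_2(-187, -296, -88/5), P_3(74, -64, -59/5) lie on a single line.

Collinearity requires P_1P_2 × P_1P_3 = 0; each component is linear in k.
The x-component gives (232)k + (12528/5) = 0, so k = -54/5.
The remaining components then also vanish.

-54/5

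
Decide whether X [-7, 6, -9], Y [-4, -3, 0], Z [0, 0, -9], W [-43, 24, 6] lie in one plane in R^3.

No

With X as base: XY = (3, -9, 9), XZ = (7, -6, 0), XW = (-36, 18, 15).
XZ × XW = (-90, -105, -90).
XY · (XZ × XW) = -135.
Since -135 ≠ 0, the four points are not coplanar.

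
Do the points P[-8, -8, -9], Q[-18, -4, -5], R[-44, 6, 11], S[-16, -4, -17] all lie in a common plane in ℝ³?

Yes

With P as base: PQ = (-10, 4, 4), PR = (-36, 14, 20), PS = (-8, 4, -8).
PR × PS = (-192, -448, -32).
PQ · (PR × PS) = 0.
The scalar triple product vanishes, so the four points are coplanar.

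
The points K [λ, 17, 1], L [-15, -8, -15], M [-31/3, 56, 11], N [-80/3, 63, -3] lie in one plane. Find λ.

-22/3

Coplanarity ⇔ det[KL; KM; KN] = 0.
Expanding, this is linear in λ: (1078)λ + (23716/3) = 0.
So λ = -22/3.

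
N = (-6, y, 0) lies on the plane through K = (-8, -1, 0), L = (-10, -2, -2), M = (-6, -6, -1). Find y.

-4

Coplanarity requires KL · (KM × KN) = 0.
KL = (-2, -1, -2), KM = (2, -5, -1); the triple product is linear in y with coefficient -6 and constant term -24.
Setting it to zero: y = -4.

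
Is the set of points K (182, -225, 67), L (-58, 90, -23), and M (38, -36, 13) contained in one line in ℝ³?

KL = (-240, 315, -90), KM = (-144, 189, -54).
KL × KM = (0, 0, 0).
The cross product vanishes, so the three points are collinear.

Yes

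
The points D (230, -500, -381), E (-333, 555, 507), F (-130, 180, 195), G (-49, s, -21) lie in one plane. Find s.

-30

The points are coplanar iff DE · (DF × DG) = 0.
Expanding, this is linear in s: (4608)s + (138240) = 0.
So s = -30.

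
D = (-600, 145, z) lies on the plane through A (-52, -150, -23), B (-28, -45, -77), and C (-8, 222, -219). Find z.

A normal to the plane is n = AB × AC = (-492, 2328, 4308).
D lies in the plane iff n · AD = 0.
This gives (4308)z + (1055460) = 0, so z = -245.

-245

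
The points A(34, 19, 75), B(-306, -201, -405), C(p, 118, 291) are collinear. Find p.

187

Collinearity requires AB × AC = 0; each component is linear in p.
The y-component gives (-480)p + (89760) = 0, so p = 187.
The remaining components then also vanish.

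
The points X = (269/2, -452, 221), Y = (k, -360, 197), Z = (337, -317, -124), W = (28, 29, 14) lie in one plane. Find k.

Normal to plane XZW: n = (138000, 78660, 111780); plane equation n·P = 7710060.
Requiring n·Y = 7710060: (138000)k + (-6296940) = 7710060.
So k = 203/2.

203/2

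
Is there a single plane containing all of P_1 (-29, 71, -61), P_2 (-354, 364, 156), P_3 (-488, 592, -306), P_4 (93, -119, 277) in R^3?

No

With P_1 as base: P_1P_2 = (-325, 293, 217), P_1P_3 = (-459, 521, -245), P_1P_4 = (122, -190, 338).
P_1P_3 × P_1P_4 = (129548, 125252, 23648).
P_1P_2 · (P_1P_3 × P_1P_4) = -272648.
Since -272648 ≠ 0, the four points are not coplanar.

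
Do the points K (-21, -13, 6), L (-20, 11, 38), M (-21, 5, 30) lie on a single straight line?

No

KL = (1, 24, 32), KM = (0, 18, 24).
KL × KM = (0, -24, 18).
The cross product is nonzero, so the points do not lie on one line.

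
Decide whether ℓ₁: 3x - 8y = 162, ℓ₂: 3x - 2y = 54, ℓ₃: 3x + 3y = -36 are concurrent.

Yes

Intersecting ℓ₁ and ℓ₂: solving the 2×2 system gives (x, y) = (6, -18).
Substitute into ℓ₃: (3)(6) + (3)(-18) = -36.
This equals -36, so (6, -18) lies on all three lines and they are concurrent.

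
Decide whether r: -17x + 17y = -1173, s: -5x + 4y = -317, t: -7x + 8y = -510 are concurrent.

Lines aᵢx + bᵢy = cᵢ with pairwise distinct directions are concurrent exactly when det[aᵢ bᵢ cᵢ] = 0.
Here the determinant is 17.
Nonzero, so no common point exists.

No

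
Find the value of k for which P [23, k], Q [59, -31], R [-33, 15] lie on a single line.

-13

Collinearity: (P − Q) must be parallel to (R − Q) = (-92, 46).
Cross-multiplying the components: (k − (-31))·(-92) = (-36)·(46).
Solving gives k = -13.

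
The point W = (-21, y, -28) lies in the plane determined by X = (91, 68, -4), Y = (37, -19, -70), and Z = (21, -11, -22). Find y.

-56

The plane through X, Y, Z has equation −3648x + 3648y − 1824z = -76608.
Substituting W: (3648)y + (127680) = -76608, so y = -56.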